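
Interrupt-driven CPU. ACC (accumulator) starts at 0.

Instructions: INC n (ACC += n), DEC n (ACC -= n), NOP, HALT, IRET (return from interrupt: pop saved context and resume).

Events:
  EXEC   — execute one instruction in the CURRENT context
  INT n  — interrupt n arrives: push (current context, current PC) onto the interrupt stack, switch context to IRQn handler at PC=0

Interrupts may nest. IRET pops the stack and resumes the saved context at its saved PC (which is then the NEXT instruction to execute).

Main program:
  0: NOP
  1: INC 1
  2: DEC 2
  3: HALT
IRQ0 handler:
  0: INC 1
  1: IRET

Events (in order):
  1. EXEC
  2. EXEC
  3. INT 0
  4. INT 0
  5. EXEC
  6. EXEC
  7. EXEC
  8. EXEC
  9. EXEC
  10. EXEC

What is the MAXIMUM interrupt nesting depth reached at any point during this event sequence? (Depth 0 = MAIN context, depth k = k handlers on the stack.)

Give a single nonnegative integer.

Event 1 (EXEC): [MAIN] PC=0: NOP [depth=0]
Event 2 (EXEC): [MAIN] PC=1: INC 1 -> ACC=1 [depth=0]
Event 3 (INT 0): INT 0 arrives: push (MAIN, PC=2), enter IRQ0 at PC=0 (depth now 1) [depth=1]
Event 4 (INT 0): INT 0 arrives: push (IRQ0, PC=0), enter IRQ0 at PC=0 (depth now 2) [depth=2]
Event 5 (EXEC): [IRQ0] PC=0: INC 1 -> ACC=2 [depth=2]
Event 6 (EXEC): [IRQ0] PC=1: IRET -> resume IRQ0 at PC=0 (depth now 1) [depth=1]
Event 7 (EXEC): [IRQ0] PC=0: INC 1 -> ACC=3 [depth=1]
Event 8 (EXEC): [IRQ0] PC=1: IRET -> resume MAIN at PC=2 (depth now 0) [depth=0]
Event 9 (EXEC): [MAIN] PC=2: DEC 2 -> ACC=1 [depth=0]
Event 10 (EXEC): [MAIN] PC=3: HALT [depth=0]
Max depth observed: 2

Answer: 2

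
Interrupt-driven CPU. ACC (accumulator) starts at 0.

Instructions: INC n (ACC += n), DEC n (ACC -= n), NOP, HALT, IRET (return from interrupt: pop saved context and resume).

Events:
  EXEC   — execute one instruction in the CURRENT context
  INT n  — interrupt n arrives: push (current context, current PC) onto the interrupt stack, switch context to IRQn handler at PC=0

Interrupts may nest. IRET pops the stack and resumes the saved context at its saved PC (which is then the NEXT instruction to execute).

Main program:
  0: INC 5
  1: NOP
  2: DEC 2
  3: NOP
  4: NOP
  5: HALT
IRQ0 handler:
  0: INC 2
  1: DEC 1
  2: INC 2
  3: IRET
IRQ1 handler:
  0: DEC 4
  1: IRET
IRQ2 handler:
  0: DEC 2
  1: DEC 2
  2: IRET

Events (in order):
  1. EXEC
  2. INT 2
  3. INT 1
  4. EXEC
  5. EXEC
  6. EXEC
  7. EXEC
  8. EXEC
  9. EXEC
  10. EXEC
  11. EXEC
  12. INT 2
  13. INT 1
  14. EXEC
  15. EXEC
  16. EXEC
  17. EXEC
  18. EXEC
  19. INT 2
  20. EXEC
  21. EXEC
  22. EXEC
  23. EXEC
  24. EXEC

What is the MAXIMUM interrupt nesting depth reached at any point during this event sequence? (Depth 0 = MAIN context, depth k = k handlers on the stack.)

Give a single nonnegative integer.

Answer: 2

Derivation:
Event 1 (EXEC): [MAIN] PC=0: INC 5 -> ACC=5 [depth=0]
Event 2 (INT 2): INT 2 arrives: push (MAIN, PC=1), enter IRQ2 at PC=0 (depth now 1) [depth=1]
Event 3 (INT 1): INT 1 arrives: push (IRQ2, PC=0), enter IRQ1 at PC=0 (depth now 2) [depth=2]
Event 4 (EXEC): [IRQ1] PC=0: DEC 4 -> ACC=1 [depth=2]
Event 5 (EXEC): [IRQ1] PC=1: IRET -> resume IRQ2 at PC=0 (depth now 1) [depth=1]
Event 6 (EXEC): [IRQ2] PC=0: DEC 2 -> ACC=-1 [depth=1]
Event 7 (EXEC): [IRQ2] PC=1: DEC 2 -> ACC=-3 [depth=1]
Event 8 (EXEC): [IRQ2] PC=2: IRET -> resume MAIN at PC=1 (depth now 0) [depth=0]
Event 9 (EXEC): [MAIN] PC=1: NOP [depth=0]
Event 10 (EXEC): [MAIN] PC=2: DEC 2 -> ACC=-5 [depth=0]
Event 11 (EXEC): [MAIN] PC=3: NOP [depth=0]
Event 12 (INT 2): INT 2 arrives: push (MAIN, PC=4), enter IRQ2 at PC=0 (depth now 1) [depth=1]
Event 13 (INT 1): INT 1 arrives: push (IRQ2, PC=0), enter IRQ1 at PC=0 (depth now 2) [depth=2]
Event 14 (EXEC): [IRQ1] PC=0: DEC 4 -> ACC=-9 [depth=2]
Event 15 (EXEC): [IRQ1] PC=1: IRET -> resume IRQ2 at PC=0 (depth now 1) [depth=1]
Event 16 (EXEC): [IRQ2] PC=0: DEC 2 -> ACC=-11 [depth=1]
Event 17 (EXEC): [IRQ2] PC=1: DEC 2 -> ACC=-13 [depth=1]
Event 18 (EXEC): [IRQ2] PC=2: IRET -> resume MAIN at PC=4 (depth now 0) [depth=0]
Event 19 (INT 2): INT 2 arrives: push (MAIN, PC=4), enter IRQ2 at PC=0 (depth now 1) [depth=1]
Event 20 (EXEC): [IRQ2] PC=0: DEC 2 -> ACC=-15 [depth=1]
Event 21 (EXEC): [IRQ2] PC=1: DEC 2 -> ACC=-17 [depth=1]
Event 22 (EXEC): [IRQ2] PC=2: IRET -> resume MAIN at PC=4 (depth now 0) [depth=0]
Event 23 (EXEC): [MAIN] PC=4: NOP [depth=0]
Event 24 (EXEC): [MAIN] PC=5: HALT [depth=0]
Max depth observed: 2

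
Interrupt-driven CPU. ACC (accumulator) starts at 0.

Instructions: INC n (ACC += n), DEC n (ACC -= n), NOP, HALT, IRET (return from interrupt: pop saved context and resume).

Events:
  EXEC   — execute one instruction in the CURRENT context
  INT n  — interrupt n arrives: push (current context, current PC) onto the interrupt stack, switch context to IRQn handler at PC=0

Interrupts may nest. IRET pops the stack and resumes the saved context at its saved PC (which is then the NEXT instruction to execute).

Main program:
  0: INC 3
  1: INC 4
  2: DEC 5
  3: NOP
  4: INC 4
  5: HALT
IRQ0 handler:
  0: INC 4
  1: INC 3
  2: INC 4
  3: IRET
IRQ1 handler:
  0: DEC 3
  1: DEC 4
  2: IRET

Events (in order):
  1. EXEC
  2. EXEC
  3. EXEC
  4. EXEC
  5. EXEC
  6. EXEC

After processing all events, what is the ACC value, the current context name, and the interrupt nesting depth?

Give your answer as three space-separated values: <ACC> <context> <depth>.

Answer: 6 MAIN 0

Derivation:
Event 1 (EXEC): [MAIN] PC=0: INC 3 -> ACC=3
Event 2 (EXEC): [MAIN] PC=1: INC 4 -> ACC=7
Event 3 (EXEC): [MAIN] PC=2: DEC 5 -> ACC=2
Event 4 (EXEC): [MAIN] PC=3: NOP
Event 5 (EXEC): [MAIN] PC=4: INC 4 -> ACC=6
Event 6 (EXEC): [MAIN] PC=5: HALT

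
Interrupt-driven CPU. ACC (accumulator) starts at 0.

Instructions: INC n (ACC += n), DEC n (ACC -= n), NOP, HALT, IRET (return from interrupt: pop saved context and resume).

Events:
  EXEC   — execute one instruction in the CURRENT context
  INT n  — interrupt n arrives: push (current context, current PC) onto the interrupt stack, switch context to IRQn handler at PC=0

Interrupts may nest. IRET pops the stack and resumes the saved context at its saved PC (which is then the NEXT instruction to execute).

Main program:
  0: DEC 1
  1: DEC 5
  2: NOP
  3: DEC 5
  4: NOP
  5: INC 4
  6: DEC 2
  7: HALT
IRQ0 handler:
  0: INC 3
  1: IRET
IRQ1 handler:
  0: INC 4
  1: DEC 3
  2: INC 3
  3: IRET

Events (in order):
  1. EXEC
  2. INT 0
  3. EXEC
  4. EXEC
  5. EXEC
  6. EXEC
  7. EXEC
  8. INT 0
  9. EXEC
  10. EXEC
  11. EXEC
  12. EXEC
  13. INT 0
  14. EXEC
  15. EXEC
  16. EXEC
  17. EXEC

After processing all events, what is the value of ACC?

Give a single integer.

Event 1 (EXEC): [MAIN] PC=0: DEC 1 -> ACC=-1
Event 2 (INT 0): INT 0 arrives: push (MAIN, PC=1), enter IRQ0 at PC=0 (depth now 1)
Event 3 (EXEC): [IRQ0] PC=0: INC 3 -> ACC=2
Event 4 (EXEC): [IRQ0] PC=1: IRET -> resume MAIN at PC=1 (depth now 0)
Event 5 (EXEC): [MAIN] PC=1: DEC 5 -> ACC=-3
Event 6 (EXEC): [MAIN] PC=2: NOP
Event 7 (EXEC): [MAIN] PC=3: DEC 5 -> ACC=-8
Event 8 (INT 0): INT 0 arrives: push (MAIN, PC=4), enter IRQ0 at PC=0 (depth now 1)
Event 9 (EXEC): [IRQ0] PC=0: INC 3 -> ACC=-5
Event 10 (EXEC): [IRQ0] PC=1: IRET -> resume MAIN at PC=4 (depth now 0)
Event 11 (EXEC): [MAIN] PC=4: NOP
Event 12 (EXEC): [MAIN] PC=5: INC 4 -> ACC=-1
Event 13 (INT 0): INT 0 arrives: push (MAIN, PC=6), enter IRQ0 at PC=0 (depth now 1)
Event 14 (EXEC): [IRQ0] PC=0: INC 3 -> ACC=2
Event 15 (EXEC): [IRQ0] PC=1: IRET -> resume MAIN at PC=6 (depth now 0)
Event 16 (EXEC): [MAIN] PC=6: DEC 2 -> ACC=0
Event 17 (EXEC): [MAIN] PC=7: HALT

Answer: 0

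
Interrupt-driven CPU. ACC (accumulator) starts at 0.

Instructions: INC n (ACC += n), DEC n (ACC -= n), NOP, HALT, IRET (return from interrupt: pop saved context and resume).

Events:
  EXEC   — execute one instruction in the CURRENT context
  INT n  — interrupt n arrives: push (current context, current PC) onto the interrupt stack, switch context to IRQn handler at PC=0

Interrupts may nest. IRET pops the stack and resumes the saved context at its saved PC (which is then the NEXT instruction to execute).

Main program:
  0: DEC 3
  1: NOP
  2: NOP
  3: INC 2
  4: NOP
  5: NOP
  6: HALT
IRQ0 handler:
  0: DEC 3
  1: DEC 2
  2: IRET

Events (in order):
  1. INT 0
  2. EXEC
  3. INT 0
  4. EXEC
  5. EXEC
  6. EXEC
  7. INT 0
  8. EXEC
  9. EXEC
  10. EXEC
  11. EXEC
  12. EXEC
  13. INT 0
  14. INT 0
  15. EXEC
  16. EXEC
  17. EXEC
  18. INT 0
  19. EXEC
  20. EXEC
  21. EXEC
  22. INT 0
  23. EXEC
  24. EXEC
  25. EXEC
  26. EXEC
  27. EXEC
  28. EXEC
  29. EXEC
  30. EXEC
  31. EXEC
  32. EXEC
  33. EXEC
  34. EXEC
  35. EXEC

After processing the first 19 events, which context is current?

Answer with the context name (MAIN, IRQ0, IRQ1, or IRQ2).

Answer: IRQ0

Derivation:
Event 1 (INT 0): INT 0 arrives: push (MAIN, PC=0), enter IRQ0 at PC=0 (depth now 1)
Event 2 (EXEC): [IRQ0] PC=0: DEC 3 -> ACC=-3
Event 3 (INT 0): INT 0 arrives: push (IRQ0, PC=1), enter IRQ0 at PC=0 (depth now 2)
Event 4 (EXEC): [IRQ0] PC=0: DEC 3 -> ACC=-6
Event 5 (EXEC): [IRQ0] PC=1: DEC 2 -> ACC=-8
Event 6 (EXEC): [IRQ0] PC=2: IRET -> resume IRQ0 at PC=1 (depth now 1)
Event 7 (INT 0): INT 0 arrives: push (IRQ0, PC=1), enter IRQ0 at PC=0 (depth now 2)
Event 8 (EXEC): [IRQ0] PC=0: DEC 3 -> ACC=-11
Event 9 (EXEC): [IRQ0] PC=1: DEC 2 -> ACC=-13
Event 10 (EXEC): [IRQ0] PC=2: IRET -> resume IRQ0 at PC=1 (depth now 1)
Event 11 (EXEC): [IRQ0] PC=1: DEC 2 -> ACC=-15
Event 12 (EXEC): [IRQ0] PC=2: IRET -> resume MAIN at PC=0 (depth now 0)
Event 13 (INT 0): INT 0 arrives: push (MAIN, PC=0), enter IRQ0 at PC=0 (depth now 1)
Event 14 (INT 0): INT 0 arrives: push (IRQ0, PC=0), enter IRQ0 at PC=0 (depth now 2)
Event 15 (EXEC): [IRQ0] PC=0: DEC 3 -> ACC=-18
Event 16 (EXEC): [IRQ0] PC=1: DEC 2 -> ACC=-20
Event 17 (EXEC): [IRQ0] PC=2: IRET -> resume IRQ0 at PC=0 (depth now 1)
Event 18 (INT 0): INT 0 arrives: push (IRQ0, PC=0), enter IRQ0 at PC=0 (depth now 2)
Event 19 (EXEC): [IRQ0] PC=0: DEC 3 -> ACC=-23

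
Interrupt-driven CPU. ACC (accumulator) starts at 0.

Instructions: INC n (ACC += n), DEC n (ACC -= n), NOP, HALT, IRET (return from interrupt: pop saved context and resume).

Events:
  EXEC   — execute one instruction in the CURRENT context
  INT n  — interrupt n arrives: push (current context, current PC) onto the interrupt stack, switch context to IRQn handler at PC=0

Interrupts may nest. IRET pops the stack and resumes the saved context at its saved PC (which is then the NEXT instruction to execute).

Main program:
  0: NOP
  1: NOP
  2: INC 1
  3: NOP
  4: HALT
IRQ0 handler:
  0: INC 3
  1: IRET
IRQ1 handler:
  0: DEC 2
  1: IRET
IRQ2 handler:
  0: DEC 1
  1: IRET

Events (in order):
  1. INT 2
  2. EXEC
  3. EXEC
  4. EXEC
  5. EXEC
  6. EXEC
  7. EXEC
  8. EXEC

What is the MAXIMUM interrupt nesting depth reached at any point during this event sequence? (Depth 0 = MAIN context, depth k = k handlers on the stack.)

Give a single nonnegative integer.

Answer: 1

Derivation:
Event 1 (INT 2): INT 2 arrives: push (MAIN, PC=0), enter IRQ2 at PC=0 (depth now 1) [depth=1]
Event 2 (EXEC): [IRQ2] PC=0: DEC 1 -> ACC=-1 [depth=1]
Event 3 (EXEC): [IRQ2] PC=1: IRET -> resume MAIN at PC=0 (depth now 0) [depth=0]
Event 4 (EXEC): [MAIN] PC=0: NOP [depth=0]
Event 5 (EXEC): [MAIN] PC=1: NOP [depth=0]
Event 6 (EXEC): [MAIN] PC=2: INC 1 -> ACC=0 [depth=0]
Event 7 (EXEC): [MAIN] PC=3: NOP [depth=0]
Event 8 (EXEC): [MAIN] PC=4: HALT [depth=0]
Max depth observed: 1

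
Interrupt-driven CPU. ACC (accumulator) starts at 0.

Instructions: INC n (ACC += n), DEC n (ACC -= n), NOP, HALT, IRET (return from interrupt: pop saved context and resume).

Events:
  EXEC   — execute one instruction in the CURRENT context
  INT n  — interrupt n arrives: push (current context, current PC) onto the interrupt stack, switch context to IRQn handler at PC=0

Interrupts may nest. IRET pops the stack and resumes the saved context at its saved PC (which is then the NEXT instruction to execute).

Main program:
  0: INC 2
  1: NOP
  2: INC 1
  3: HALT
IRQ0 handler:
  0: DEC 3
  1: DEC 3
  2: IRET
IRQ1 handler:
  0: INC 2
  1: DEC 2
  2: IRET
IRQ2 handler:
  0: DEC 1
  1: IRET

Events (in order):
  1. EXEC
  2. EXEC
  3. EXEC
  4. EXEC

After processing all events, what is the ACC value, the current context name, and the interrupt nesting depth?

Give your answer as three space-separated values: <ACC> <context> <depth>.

Answer: 3 MAIN 0

Derivation:
Event 1 (EXEC): [MAIN] PC=0: INC 2 -> ACC=2
Event 2 (EXEC): [MAIN] PC=1: NOP
Event 3 (EXEC): [MAIN] PC=2: INC 1 -> ACC=3
Event 4 (EXEC): [MAIN] PC=3: HALT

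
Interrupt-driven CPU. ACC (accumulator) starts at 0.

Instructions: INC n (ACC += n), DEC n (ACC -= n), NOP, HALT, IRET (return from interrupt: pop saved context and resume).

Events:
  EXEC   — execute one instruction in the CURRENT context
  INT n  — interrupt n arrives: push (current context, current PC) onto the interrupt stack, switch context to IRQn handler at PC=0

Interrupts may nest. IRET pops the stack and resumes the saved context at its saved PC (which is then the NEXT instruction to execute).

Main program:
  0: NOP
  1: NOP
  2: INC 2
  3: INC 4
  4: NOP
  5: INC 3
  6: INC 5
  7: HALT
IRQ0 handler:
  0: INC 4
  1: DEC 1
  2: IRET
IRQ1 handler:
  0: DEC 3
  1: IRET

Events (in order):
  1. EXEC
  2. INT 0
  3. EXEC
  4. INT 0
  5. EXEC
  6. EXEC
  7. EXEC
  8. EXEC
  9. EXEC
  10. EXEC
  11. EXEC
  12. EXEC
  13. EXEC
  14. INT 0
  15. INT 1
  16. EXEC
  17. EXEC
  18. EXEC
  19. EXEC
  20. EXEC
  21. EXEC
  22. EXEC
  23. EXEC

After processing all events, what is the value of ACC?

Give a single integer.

Event 1 (EXEC): [MAIN] PC=0: NOP
Event 2 (INT 0): INT 0 arrives: push (MAIN, PC=1), enter IRQ0 at PC=0 (depth now 1)
Event 3 (EXEC): [IRQ0] PC=0: INC 4 -> ACC=4
Event 4 (INT 0): INT 0 arrives: push (IRQ0, PC=1), enter IRQ0 at PC=0 (depth now 2)
Event 5 (EXEC): [IRQ0] PC=0: INC 4 -> ACC=8
Event 6 (EXEC): [IRQ0] PC=1: DEC 1 -> ACC=7
Event 7 (EXEC): [IRQ0] PC=2: IRET -> resume IRQ0 at PC=1 (depth now 1)
Event 8 (EXEC): [IRQ0] PC=1: DEC 1 -> ACC=6
Event 9 (EXEC): [IRQ0] PC=2: IRET -> resume MAIN at PC=1 (depth now 0)
Event 10 (EXEC): [MAIN] PC=1: NOP
Event 11 (EXEC): [MAIN] PC=2: INC 2 -> ACC=8
Event 12 (EXEC): [MAIN] PC=3: INC 4 -> ACC=12
Event 13 (EXEC): [MAIN] PC=4: NOP
Event 14 (INT 0): INT 0 arrives: push (MAIN, PC=5), enter IRQ0 at PC=0 (depth now 1)
Event 15 (INT 1): INT 1 arrives: push (IRQ0, PC=0), enter IRQ1 at PC=0 (depth now 2)
Event 16 (EXEC): [IRQ1] PC=0: DEC 3 -> ACC=9
Event 17 (EXEC): [IRQ1] PC=1: IRET -> resume IRQ0 at PC=0 (depth now 1)
Event 18 (EXEC): [IRQ0] PC=0: INC 4 -> ACC=13
Event 19 (EXEC): [IRQ0] PC=1: DEC 1 -> ACC=12
Event 20 (EXEC): [IRQ0] PC=2: IRET -> resume MAIN at PC=5 (depth now 0)
Event 21 (EXEC): [MAIN] PC=5: INC 3 -> ACC=15
Event 22 (EXEC): [MAIN] PC=6: INC 5 -> ACC=20
Event 23 (EXEC): [MAIN] PC=7: HALT

Answer: 20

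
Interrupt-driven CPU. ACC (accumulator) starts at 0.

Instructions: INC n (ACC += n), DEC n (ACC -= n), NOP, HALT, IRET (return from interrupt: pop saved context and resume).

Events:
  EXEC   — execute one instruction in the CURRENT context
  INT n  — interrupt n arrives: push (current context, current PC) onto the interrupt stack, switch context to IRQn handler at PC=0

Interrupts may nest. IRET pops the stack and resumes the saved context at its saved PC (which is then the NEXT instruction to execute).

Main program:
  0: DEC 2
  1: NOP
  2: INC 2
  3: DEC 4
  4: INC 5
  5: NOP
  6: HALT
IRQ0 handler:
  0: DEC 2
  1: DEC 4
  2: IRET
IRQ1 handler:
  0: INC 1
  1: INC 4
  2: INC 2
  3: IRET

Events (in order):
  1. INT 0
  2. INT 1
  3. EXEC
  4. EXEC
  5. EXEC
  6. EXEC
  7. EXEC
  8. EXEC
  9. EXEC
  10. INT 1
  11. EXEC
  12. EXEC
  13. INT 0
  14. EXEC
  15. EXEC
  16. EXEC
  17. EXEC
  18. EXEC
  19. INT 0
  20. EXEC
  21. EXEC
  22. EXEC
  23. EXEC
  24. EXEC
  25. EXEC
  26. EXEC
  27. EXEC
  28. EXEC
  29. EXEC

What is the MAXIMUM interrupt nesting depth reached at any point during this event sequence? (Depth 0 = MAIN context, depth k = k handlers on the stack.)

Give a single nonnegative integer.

Answer: 2

Derivation:
Event 1 (INT 0): INT 0 arrives: push (MAIN, PC=0), enter IRQ0 at PC=0 (depth now 1) [depth=1]
Event 2 (INT 1): INT 1 arrives: push (IRQ0, PC=0), enter IRQ1 at PC=0 (depth now 2) [depth=2]
Event 3 (EXEC): [IRQ1] PC=0: INC 1 -> ACC=1 [depth=2]
Event 4 (EXEC): [IRQ1] PC=1: INC 4 -> ACC=5 [depth=2]
Event 5 (EXEC): [IRQ1] PC=2: INC 2 -> ACC=7 [depth=2]
Event 6 (EXEC): [IRQ1] PC=3: IRET -> resume IRQ0 at PC=0 (depth now 1) [depth=1]
Event 7 (EXEC): [IRQ0] PC=0: DEC 2 -> ACC=5 [depth=1]
Event 8 (EXEC): [IRQ0] PC=1: DEC 4 -> ACC=1 [depth=1]
Event 9 (EXEC): [IRQ0] PC=2: IRET -> resume MAIN at PC=0 (depth now 0) [depth=0]
Event 10 (INT 1): INT 1 arrives: push (MAIN, PC=0), enter IRQ1 at PC=0 (depth now 1) [depth=1]
Event 11 (EXEC): [IRQ1] PC=0: INC 1 -> ACC=2 [depth=1]
Event 12 (EXEC): [IRQ1] PC=1: INC 4 -> ACC=6 [depth=1]
Event 13 (INT 0): INT 0 arrives: push (IRQ1, PC=2), enter IRQ0 at PC=0 (depth now 2) [depth=2]
Event 14 (EXEC): [IRQ0] PC=0: DEC 2 -> ACC=4 [depth=2]
Event 15 (EXEC): [IRQ0] PC=1: DEC 4 -> ACC=0 [depth=2]
Event 16 (EXEC): [IRQ0] PC=2: IRET -> resume IRQ1 at PC=2 (depth now 1) [depth=1]
Event 17 (EXEC): [IRQ1] PC=2: INC 2 -> ACC=2 [depth=1]
Event 18 (EXEC): [IRQ1] PC=3: IRET -> resume MAIN at PC=0 (depth now 0) [depth=0]
Event 19 (INT 0): INT 0 arrives: push (MAIN, PC=0), enter IRQ0 at PC=0 (depth now 1) [depth=1]
Event 20 (EXEC): [IRQ0] PC=0: DEC 2 -> ACC=0 [depth=1]
Event 21 (EXEC): [IRQ0] PC=1: DEC 4 -> ACC=-4 [depth=1]
Event 22 (EXEC): [IRQ0] PC=2: IRET -> resume MAIN at PC=0 (depth now 0) [depth=0]
Event 23 (EXEC): [MAIN] PC=0: DEC 2 -> ACC=-6 [depth=0]
Event 24 (EXEC): [MAIN] PC=1: NOP [depth=0]
Event 25 (EXEC): [MAIN] PC=2: INC 2 -> ACC=-4 [depth=0]
Event 26 (EXEC): [MAIN] PC=3: DEC 4 -> ACC=-8 [depth=0]
Event 27 (EXEC): [MAIN] PC=4: INC 5 -> ACC=-3 [depth=0]
Event 28 (EXEC): [MAIN] PC=5: NOP [depth=0]
Event 29 (EXEC): [MAIN] PC=6: HALT [depth=0]
Max depth observed: 2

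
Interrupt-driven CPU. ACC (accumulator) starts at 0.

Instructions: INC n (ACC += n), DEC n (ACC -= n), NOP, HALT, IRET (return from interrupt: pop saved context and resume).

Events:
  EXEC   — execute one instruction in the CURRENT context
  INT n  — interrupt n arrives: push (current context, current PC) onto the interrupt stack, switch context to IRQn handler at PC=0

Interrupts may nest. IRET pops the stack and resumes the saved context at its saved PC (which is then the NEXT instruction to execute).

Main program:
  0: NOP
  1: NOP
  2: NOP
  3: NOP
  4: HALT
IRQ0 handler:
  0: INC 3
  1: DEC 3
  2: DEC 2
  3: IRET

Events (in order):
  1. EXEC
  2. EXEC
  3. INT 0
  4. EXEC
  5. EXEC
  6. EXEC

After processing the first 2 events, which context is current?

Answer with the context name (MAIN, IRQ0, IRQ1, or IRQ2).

Answer: MAIN

Derivation:
Event 1 (EXEC): [MAIN] PC=0: NOP
Event 2 (EXEC): [MAIN] PC=1: NOP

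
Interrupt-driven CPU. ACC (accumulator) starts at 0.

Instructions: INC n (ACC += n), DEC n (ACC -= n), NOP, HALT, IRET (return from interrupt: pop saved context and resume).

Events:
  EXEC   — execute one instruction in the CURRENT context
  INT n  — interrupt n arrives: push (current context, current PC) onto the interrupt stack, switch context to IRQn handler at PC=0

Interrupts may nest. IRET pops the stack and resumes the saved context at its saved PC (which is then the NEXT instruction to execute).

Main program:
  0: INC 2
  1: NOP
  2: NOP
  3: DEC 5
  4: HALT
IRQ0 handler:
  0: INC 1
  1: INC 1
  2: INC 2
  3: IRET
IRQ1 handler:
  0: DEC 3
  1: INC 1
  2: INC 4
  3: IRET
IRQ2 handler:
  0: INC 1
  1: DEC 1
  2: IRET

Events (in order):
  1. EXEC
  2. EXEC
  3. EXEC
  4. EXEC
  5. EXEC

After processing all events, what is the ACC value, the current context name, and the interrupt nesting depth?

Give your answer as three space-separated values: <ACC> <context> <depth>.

Answer: -3 MAIN 0

Derivation:
Event 1 (EXEC): [MAIN] PC=0: INC 2 -> ACC=2
Event 2 (EXEC): [MAIN] PC=1: NOP
Event 3 (EXEC): [MAIN] PC=2: NOP
Event 4 (EXEC): [MAIN] PC=3: DEC 5 -> ACC=-3
Event 5 (EXEC): [MAIN] PC=4: HALT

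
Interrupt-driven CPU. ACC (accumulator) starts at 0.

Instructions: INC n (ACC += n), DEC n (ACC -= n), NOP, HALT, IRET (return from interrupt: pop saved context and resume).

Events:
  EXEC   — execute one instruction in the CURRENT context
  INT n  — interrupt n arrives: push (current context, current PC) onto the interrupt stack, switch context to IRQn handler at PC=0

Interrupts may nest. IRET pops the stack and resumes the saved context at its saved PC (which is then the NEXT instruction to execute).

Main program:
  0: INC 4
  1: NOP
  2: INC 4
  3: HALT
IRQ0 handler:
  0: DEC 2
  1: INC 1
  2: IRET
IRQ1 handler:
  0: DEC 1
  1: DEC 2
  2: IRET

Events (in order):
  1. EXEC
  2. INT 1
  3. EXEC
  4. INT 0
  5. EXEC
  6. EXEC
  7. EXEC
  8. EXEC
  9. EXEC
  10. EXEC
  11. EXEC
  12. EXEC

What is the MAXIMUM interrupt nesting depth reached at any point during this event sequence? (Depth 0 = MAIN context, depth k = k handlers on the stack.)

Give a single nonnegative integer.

Event 1 (EXEC): [MAIN] PC=0: INC 4 -> ACC=4 [depth=0]
Event 2 (INT 1): INT 1 arrives: push (MAIN, PC=1), enter IRQ1 at PC=0 (depth now 1) [depth=1]
Event 3 (EXEC): [IRQ1] PC=0: DEC 1 -> ACC=3 [depth=1]
Event 4 (INT 0): INT 0 arrives: push (IRQ1, PC=1), enter IRQ0 at PC=0 (depth now 2) [depth=2]
Event 5 (EXEC): [IRQ0] PC=0: DEC 2 -> ACC=1 [depth=2]
Event 6 (EXEC): [IRQ0] PC=1: INC 1 -> ACC=2 [depth=2]
Event 7 (EXEC): [IRQ0] PC=2: IRET -> resume IRQ1 at PC=1 (depth now 1) [depth=1]
Event 8 (EXEC): [IRQ1] PC=1: DEC 2 -> ACC=0 [depth=1]
Event 9 (EXEC): [IRQ1] PC=2: IRET -> resume MAIN at PC=1 (depth now 0) [depth=0]
Event 10 (EXEC): [MAIN] PC=1: NOP [depth=0]
Event 11 (EXEC): [MAIN] PC=2: INC 4 -> ACC=4 [depth=0]
Event 12 (EXEC): [MAIN] PC=3: HALT [depth=0]
Max depth observed: 2

Answer: 2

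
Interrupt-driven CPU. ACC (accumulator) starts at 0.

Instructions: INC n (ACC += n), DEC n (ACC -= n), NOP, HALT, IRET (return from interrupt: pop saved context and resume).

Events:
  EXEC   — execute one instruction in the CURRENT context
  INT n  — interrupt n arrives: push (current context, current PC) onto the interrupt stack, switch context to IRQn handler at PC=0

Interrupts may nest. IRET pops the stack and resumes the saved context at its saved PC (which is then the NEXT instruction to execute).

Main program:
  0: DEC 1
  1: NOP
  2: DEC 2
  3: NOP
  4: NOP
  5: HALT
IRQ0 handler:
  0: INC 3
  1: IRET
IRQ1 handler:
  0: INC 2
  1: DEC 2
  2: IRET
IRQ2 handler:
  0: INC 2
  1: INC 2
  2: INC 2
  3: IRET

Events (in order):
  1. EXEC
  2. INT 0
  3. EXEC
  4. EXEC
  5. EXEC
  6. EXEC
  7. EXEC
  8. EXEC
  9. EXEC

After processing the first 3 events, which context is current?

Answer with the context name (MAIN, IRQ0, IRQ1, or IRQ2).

Event 1 (EXEC): [MAIN] PC=0: DEC 1 -> ACC=-1
Event 2 (INT 0): INT 0 arrives: push (MAIN, PC=1), enter IRQ0 at PC=0 (depth now 1)
Event 3 (EXEC): [IRQ0] PC=0: INC 3 -> ACC=2

Answer: IRQ0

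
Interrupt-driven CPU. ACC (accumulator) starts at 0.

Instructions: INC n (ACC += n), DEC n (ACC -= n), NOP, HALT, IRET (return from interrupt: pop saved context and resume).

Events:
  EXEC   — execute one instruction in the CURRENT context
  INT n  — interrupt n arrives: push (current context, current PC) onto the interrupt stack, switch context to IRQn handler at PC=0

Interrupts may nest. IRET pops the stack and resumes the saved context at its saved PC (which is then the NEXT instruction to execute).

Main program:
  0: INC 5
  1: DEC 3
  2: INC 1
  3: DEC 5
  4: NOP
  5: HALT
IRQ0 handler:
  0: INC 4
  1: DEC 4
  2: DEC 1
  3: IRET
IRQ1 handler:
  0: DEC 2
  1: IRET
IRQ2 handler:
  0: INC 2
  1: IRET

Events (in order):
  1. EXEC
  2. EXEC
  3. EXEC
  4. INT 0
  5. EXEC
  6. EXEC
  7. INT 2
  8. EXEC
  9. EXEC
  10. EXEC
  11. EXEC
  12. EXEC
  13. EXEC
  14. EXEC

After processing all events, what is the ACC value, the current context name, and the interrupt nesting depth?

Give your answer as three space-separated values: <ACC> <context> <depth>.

Answer: -1 MAIN 0

Derivation:
Event 1 (EXEC): [MAIN] PC=0: INC 5 -> ACC=5
Event 2 (EXEC): [MAIN] PC=1: DEC 3 -> ACC=2
Event 3 (EXEC): [MAIN] PC=2: INC 1 -> ACC=3
Event 4 (INT 0): INT 0 arrives: push (MAIN, PC=3), enter IRQ0 at PC=0 (depth now 1)
Event 5 (EXEC): [IRQ0] PC=0: INC 4 -> ACC=7
Event 6 (EXEC): [IRQ0] PC=1: DEC 4 -> ACC=3
Event 7 (INT 2): INT 2 arrives: push (IRQ0, PC=2), enter IRQ2 at PC=0 (depth now 2)
Event 8 (EXEC): [IRQ2] PC=0: INC 2 -> ACC=5
Event 9 (EXEC): [IRQ2] PC=1: IRET -> resume IRQ0 at PC=2 (depth now 1)
Event 10 (EXEC): [IRQ0] PC=2: DEC 1 -> ACC=4
Event 11 (EXEC): [IRQ0] PC=3: IRET -> resume MAIN at PC=3 (depth now 0)
Event 12 (EXEC): [MAIN] PC=3: DEC 5 -> ACC=-1
Event 13 (EXEC): [MAIN] PC=4: NOP
Event 14 (EXEC): [MAIN] PC=5: HALT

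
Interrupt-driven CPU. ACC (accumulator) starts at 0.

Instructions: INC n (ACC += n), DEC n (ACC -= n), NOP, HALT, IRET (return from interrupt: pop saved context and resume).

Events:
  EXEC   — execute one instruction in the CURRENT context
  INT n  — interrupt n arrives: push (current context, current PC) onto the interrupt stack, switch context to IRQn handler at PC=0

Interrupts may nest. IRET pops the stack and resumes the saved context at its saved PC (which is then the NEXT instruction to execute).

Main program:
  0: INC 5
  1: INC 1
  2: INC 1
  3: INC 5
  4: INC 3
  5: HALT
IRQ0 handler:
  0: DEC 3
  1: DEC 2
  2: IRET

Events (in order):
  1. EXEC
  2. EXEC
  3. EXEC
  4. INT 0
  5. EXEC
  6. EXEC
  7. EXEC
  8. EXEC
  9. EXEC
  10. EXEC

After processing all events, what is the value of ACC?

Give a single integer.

Answer: 10

Derivation:
Event 1 (EXEC): [MAIN] PC=0: INC 5 -> ACC=5
Event 2 (EXEC): [MAIN] PC=1: INC 1 -> ACC=6
Event 3 (EXEC): [MAIN] PC=2: INC 1 -> ACC=7
Event 4 (INT 0): INT 0 arrives: push (MAIN, PC=3), enter IRQ0 at PC=0 (depth now 1)
Event 5 (EXEC): [IRQ0] PC=0: DEC 3 -> ACC=4
Event 6 (EXEC): [IRQ0] PC=1: DEC 2 -> ACC=2
Event 7 (EXEC): [IRQ0] PC=2: IRET -> resume MAIN at PC=3 (depth now 0)
Event 8 (EXEC): [MAIN] PC=3: INC 5 -> ACC=7
Event 9 (EXEC): [MAIN] PC=4: INC 3 -> ACC=10
Event 10 (EXEC): [MAIN] PC=5: HALT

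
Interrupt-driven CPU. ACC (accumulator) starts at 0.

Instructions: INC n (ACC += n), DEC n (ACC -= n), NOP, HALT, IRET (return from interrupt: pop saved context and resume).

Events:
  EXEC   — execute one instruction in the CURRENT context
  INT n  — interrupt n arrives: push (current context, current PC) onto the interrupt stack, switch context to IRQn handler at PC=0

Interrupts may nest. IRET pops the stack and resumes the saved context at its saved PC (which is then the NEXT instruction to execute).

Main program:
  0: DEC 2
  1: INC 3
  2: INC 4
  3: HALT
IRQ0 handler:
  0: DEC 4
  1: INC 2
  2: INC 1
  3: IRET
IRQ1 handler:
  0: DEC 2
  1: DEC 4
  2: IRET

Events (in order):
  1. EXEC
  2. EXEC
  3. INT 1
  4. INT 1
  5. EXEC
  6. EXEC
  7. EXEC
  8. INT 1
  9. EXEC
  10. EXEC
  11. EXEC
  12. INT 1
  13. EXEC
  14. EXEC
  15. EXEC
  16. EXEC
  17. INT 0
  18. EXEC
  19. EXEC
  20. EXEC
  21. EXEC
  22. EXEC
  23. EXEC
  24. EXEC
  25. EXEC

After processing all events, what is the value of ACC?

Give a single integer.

Answer: -20

Derivation:
Event 1 (EXEC): [MAIN] PC=0: DEC 2 -> ACC=-2
Event 2 (EXEC): [MAIN] PC=1: INC 3 -> ACC=1
Event 3 (INT 1): INT 1 arrives: push (MAIN, PC=2), enter IRQ1 at PC=0 (depth now 1)
Event 4 (INT 1): INT 1 arrives: push (IRQ1, PC=0), enter IRQ1 at PC=0 (depth now 2)
Event 5 (EXEC): [IRQ1] PC=0: DEC 2 -> ACC=-1
Event 6 (EXEC): [IRQ1] PC=1: DEC 4 -> ACC=-5
Event 7 (EXEC): [IRQ1] PC=2: IRET -> resume IRQ1 at PC=0 (depth now 1)
Event 8 (INT 1): INT 1 arrives: push (IRQ1, PC=0), enter IRQ1 at PC=0 (depth now 2)
Event 9 (EXEC): [IRQ1] PC=0: DEC 2 -> ACC=-7
Event 10 (EXEC): [IRQ1] PC=1: DEC 4 -> ACC=-11
Event 11 (EXEC): [IRQ1] PC=2: IRET -> resume IRQ1 at PC=0 (depth now 1)
Event 12 (INT 1): INT 1 arrives: push (IRQ1, PC=0), enter IRQ1 at PC=0 (depth now 2)
Event 13 (EXEC): [IRQ1] PC=0: DEC 2 -> ACC=-13
Event 14 (EXEC): [IRQ1] PC=1: DEC 4 -> ACC=-17
Event 15 (EXEC): [IRQ1] PC=2: IRET -> resume IRQ1 at PC=0 (depth now 1)
Event 16 (EXEC): [IRQ1] PC=0: DEC 2 -> ACC=-19
Event 17 (INT 0): INT 0 arrives: push (IRQ1, PC=1), enter IRQ0 at PC=0 (depth now 2)
Event 18 (EXEC): [IRQ0] PC=0: DEC 4 -> ACC=-23
Event 19 (EXEC): [IRQ0] PC=1: INC 2 -> ACC=-21
Event 20 (EXEC): [IRQ0] PC=2: INC 1 -> ACC=-20
Event 21 (EXEC): [IRQ0] PC=3: IRET -> resume IRQ1 at PC=1 (depth now 1)
Event 22 (EXEC): [IRQ1] PC=1: DEC 4 -> ACC=-24
Event 23 (EXEC): [IRQ1] PC=2: IRET -> resume MAIN at PC=2 (depth now 0)
Event 24 (EXEC): [MAIN] PC=2: INC 4 -> ACC=-20
Event 25 (EXEC): [MAIN] PC=3: HALT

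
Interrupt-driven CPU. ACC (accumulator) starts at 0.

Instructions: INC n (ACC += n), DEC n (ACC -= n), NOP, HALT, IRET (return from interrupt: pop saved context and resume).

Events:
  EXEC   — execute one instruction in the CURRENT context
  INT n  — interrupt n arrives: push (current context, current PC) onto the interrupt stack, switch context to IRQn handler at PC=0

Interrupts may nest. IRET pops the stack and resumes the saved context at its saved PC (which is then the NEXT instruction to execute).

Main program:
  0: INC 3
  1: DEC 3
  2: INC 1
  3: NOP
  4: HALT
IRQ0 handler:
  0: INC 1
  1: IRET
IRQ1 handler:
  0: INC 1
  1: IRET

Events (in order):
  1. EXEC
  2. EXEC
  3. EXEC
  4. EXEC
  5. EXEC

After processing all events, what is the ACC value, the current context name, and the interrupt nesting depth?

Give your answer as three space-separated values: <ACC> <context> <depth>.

Event 1 (EXEC): [MAIN] PC=0: INC 3 -> ACC=3
Event 2 (EXEC): [MAIN] PC=1: DEC 3 -> ACC=0
Event 3 (EXEC): [MAIN] PC=2: INC 1 -> ACC=1
Event 4 (EXEC): [MAIN] PC=3: NOP
Event 5 (EXEC): [MAIN] PC=4: HALT

Answer: 1 MAIN 0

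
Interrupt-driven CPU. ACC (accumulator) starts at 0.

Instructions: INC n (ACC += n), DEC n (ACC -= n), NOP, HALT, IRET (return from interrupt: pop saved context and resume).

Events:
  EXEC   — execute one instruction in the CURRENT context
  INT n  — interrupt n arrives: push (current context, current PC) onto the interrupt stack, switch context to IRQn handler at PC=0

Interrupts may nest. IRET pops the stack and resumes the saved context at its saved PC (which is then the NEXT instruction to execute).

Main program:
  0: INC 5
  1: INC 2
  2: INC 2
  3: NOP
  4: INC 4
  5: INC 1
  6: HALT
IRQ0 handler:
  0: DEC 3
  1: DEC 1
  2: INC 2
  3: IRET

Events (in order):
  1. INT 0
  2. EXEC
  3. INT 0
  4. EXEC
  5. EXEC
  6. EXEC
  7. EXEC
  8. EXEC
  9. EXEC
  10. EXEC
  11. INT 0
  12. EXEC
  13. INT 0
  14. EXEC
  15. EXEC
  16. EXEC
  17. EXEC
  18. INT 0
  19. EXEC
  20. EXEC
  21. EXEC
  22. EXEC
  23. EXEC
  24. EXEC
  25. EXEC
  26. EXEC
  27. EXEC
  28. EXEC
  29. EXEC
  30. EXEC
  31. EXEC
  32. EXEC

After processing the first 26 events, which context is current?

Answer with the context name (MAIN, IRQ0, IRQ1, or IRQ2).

Event 1 (INT 0): INT 0 arrives: push (MAIN, PC=0), enter IRQ0 at PC=0 (depth now 1)
Event 2 (EXEC): [IRQ0] PC=0: DEC 3 -> ACC=-3
Event 3 (INT 0): INT 0 arrives: push (IRQ0, PC=1), enter IRQ0 at PC=0 (depth now 2)
Event 4 (EXEC): [IRQ0] PC=0: DEC 3 -> ACC=-6
Event 5 (EXEC): [IRQ0] PC=1: DEC 1 -> ACC=-7
Event 6 (EXEC): [IRQ0] PC=2: INC 2 -> ACC=-5
Event 7 (EXEC): [IRQ0] PC=3: IRET -> resume IRQ0 at PC=1 (depth now 1)
Event 8 (EXEC): [IRQ0] PC=1: DEC 1 -> ACC=-6
Event 9 (EXEC): [IRQ0] PC=2: INC 2 -> ACC=-4
Event 10 (EXEC): [IRQ0] PC=3: IRET -> resume MAIN at PC=0 (depth now 0)
Event 11 (INT 0): INT 0 arrives: push (MAIN, PC=0), enter IRQ0 at PC=0 (depth now 1)
Event 12 (EXEC): [IRQ0] PC=0: DEC 3 -> ACC=-7
Event 13 (INT 0): INT 0 arrives: push (IRQ0, PC=1), enter IRQ0 at PC=0 (depth now 2)
Event 14 (EXEC): [IRQ0] PC=0: DEC 3 -> ACC=-10
Event 15 (EXEC): [IRQ0] PC=1: DEC 1 -> ACC=-11
Event 16 (EXEC): [IRQ0] PC=2: INC 2 -> ACC=-9
Event 17 (EXEC): [IRQ0] PC=3: IRET -> resume IRQ0 at PC=1 (depth now 1)
Event 18 (INT 0): INT 0 arrives: push (IRQ0, PC=1), enter IRQ0 at PC=0 (depth now 2)
Event 19 (EXEC): [IRQ0] PC=0: DEC 3 -> ACC=-12
Event 20 (EXEC): [IRQ0] PC=1: DEC 1 -> ACC=-13
Event 21 (EXEC): [IRQ0] PC=2: INC 2 -> ACC=-11
Event 22 (EXEC): [IRQ0] PC=3: IRET -> resume IRQ0 at PC=1 (depth now 1)
Event 23 (EXEC): [IRQ0] PC=1: DEC 1 -> ACC=-12
Event 24 (EXEC): [IRQ0] PC=2: INC 2 -> ACC=-10
Event 25 (EXEC): [IRQ0] PC=3: IRET -> resume MAIN at PC=0 (depth now 0)
Event 26 (EXEC): [MAIN] PC=0: INC 5 -> ACC=-5

Answer: MAIN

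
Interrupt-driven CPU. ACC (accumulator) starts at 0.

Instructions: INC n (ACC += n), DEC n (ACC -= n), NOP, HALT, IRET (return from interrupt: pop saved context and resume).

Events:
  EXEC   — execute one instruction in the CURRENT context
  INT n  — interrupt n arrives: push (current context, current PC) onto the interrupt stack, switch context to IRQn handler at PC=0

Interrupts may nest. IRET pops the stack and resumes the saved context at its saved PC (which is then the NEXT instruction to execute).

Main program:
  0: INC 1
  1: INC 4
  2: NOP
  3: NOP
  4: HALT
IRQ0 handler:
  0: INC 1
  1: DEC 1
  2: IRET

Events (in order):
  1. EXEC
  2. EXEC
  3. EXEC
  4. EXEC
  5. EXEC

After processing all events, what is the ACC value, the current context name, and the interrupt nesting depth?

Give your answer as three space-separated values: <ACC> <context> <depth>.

Answer: 5 MAIN 0

Derivation:
Event 1 (EXEC): [MAIN] PC=0: INC 1 -> ACC=1
Event 2 (EXEC): [MAIN] PC=1: INC 4 -> ACC=5
Event 3 (EXEC): [MAIN] PC=2: NOP
Event 4 (EXEC): [MAIN] PC=3: NOP
Event 5 (EXEC): [MAIN] PC=4: HALT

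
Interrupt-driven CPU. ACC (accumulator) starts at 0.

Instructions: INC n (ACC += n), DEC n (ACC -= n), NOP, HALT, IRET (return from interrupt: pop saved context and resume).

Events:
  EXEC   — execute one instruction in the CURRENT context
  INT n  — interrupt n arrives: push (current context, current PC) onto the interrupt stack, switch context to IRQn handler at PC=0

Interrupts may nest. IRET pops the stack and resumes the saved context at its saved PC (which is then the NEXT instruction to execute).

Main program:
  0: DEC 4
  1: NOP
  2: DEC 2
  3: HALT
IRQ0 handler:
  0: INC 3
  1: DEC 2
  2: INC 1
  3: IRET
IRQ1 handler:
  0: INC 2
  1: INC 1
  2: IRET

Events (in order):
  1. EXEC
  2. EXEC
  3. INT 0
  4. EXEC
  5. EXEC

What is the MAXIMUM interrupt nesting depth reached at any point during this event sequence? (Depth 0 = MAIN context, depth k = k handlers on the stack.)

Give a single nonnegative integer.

Event 1 (EXEC): [MAIN] PC=0: DEC 4 -> ACC=-4 [depth=0]
Event 2 (EXEC): [MAIN] PC=1: NOP [depth=0]
Event 3 (INT 0): INT 0 arrives: push (MAIN, PC=2), enter IRQ0 at PC=0 (depth now 1) [depth=1]
Event 4 (EXEC): [IRQ0] PC=0: INC 3 -> ACC=-1 [depth=1]
Event 5 (EXEC): [IRQ0] PC=1: DEC 2 -> ACC=-3 [depth=1]
Max depth observed: 1

Answer: 1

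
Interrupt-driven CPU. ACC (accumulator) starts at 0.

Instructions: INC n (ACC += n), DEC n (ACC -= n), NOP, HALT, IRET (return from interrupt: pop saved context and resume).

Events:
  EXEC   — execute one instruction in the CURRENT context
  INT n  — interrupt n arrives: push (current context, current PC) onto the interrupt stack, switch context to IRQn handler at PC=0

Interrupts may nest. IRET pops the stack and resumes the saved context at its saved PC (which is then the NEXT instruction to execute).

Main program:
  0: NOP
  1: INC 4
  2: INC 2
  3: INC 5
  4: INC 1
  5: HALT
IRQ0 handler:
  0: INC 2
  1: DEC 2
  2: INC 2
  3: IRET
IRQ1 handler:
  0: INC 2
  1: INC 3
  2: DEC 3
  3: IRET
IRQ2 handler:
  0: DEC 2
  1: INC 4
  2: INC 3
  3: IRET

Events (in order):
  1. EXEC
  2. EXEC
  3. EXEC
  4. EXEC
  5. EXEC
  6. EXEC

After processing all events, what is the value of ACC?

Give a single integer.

Answer: 12

Derivation:
Event 1 (EXEC): [MAIN] PC=0: NOP
Event 2 (EXEC): [MAIN] PC=1: INC 4 -> ACC=4
Event 3 (EXEC): [MAIN] PC=2: INC 2 -> ACC=6
Event 4 (EXEC): [MAIN] PC=3: INC 5 -> ACC=11
Event 5 (EXEC): [MAIN] PC=4: INC 1 -> ACC=12
Event 6 (EXEC): [MAIN] PC=5: HALT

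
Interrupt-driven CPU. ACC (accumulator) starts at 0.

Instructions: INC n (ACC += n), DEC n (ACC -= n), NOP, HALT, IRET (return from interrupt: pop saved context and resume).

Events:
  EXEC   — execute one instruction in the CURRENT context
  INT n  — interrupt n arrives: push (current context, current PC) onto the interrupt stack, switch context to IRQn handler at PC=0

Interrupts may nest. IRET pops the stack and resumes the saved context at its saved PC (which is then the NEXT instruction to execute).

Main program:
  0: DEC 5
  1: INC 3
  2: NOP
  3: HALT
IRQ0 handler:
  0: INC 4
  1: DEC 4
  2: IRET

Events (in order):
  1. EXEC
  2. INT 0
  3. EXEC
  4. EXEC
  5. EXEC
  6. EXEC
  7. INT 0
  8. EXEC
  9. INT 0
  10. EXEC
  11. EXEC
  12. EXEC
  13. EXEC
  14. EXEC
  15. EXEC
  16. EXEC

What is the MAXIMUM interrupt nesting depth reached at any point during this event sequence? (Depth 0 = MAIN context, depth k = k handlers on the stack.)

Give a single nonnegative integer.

Event 1 (EXEC): [MAIN] PC=0: DEC 5 -> ACC=-5 [depth=0]
Event 2 (INT 0): INT 0 arrives: push (MAIN, PC=1), enter IRQ0 at PC=0 (depth now 1) [depth=1]
Event 3 (EXEC): [IRQ0] PC=0: INC 4 -> ACC=-1 [depth=1]
Event 4 (EXEC): [IRQ0] PC=1: DEC 4 -> ACC=-5 [depth=1]
Event 5 (EXEC): [IRQ0] PC=2: IRET -> resume MAIN at PC=1 (depth now 0) [depth=0]
Event 6 (EXEC): [MAIN] PC=1: INC 3 -> ACC=-2 [depth=0]
Event 7 (INT 0): INT 0 arrives: push (MAIN, PC=2), enter IRQ0 at PC=0 (depth now 1) [depth=1]
Event 8 (EXEC): [IRQ0] PC=0: INC 4 -> ACC=2 [depth=1]
Event 9 (INT 0): INT 0 arrives: push (IRQ0, PC=1), enter IRQ0 at PC=0 (depth now 2) [depth=2]
Event 10 (EXEC): [IRQ0] PC=0: INC 4 -> ACC=6 [depth=2]
Event 11 (EXEC): [IRQ0] PC=1: DEC 4 -> ACC=2 [depth=2]
Event 12 (EXEC): [IRQ0] PC=2: IRET -> resume IRQ0 at PC=1 (depth now 1) [depth=1]
Event 13 (EXEC): [IRQ0] PC=1: DEC 4 -> ACC=-2 [depth=1]
Event 14 (EXEC): [IRQ0] PC=2: IRET -> resume MAIN at PC=2 (depth now 0) [depth=0]
Event 15 (EXEC): [MAIN] PC=2: NOP [depth=0]
Event 16 (EXEC): [MAIN] PC=3: HALT [depth=0]
Max depth observed: 2

Answer: 2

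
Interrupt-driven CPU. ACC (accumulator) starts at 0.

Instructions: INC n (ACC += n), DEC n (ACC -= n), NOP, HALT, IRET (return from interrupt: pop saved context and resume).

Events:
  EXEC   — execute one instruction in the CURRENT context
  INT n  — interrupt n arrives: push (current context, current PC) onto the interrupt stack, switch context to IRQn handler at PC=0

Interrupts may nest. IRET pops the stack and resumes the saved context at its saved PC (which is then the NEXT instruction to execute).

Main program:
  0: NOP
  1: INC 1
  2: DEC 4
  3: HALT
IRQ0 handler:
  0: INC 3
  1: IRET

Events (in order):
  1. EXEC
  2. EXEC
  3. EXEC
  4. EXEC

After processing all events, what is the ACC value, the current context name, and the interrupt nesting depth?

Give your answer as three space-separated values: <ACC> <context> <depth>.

Answer: -3 MAIN 0

Derivation:
Event 1 (EXEC): [MAIN] PC=0: NOP
Event 2 (EXEC): [MAIN] PC=1: INC 1 -> ACC=1
Event 3 (EXEC): [MAIN] PC=2: DEC 4 -> ACC=-3
Event 4 (EXEC): [MAIN] PC=3: HALT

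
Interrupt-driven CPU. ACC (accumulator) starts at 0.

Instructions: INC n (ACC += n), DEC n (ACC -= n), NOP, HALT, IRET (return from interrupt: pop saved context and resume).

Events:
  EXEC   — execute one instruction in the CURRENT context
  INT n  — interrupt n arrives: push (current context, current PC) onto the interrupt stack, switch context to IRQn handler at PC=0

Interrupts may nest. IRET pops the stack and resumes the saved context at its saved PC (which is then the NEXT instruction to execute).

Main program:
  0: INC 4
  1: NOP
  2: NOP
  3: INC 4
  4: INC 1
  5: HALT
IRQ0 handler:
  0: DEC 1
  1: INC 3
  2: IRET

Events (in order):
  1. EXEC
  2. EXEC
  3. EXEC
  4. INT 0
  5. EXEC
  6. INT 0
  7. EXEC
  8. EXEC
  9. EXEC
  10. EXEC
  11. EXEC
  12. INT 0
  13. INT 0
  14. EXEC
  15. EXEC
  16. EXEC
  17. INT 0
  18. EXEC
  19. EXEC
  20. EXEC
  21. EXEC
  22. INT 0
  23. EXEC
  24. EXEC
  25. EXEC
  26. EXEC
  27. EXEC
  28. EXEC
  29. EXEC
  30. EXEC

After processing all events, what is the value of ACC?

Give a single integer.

Answer: 21

Derivation:
Event 1 (EXEC): [MAIN] PC=0: INC 4 -> ACC=4
Event 2 (EXEC): [MAIN] PC=1: NOP
Event 3 (EXEC): [MAIN] PC=2: NOP
Event 4 (INT 0): INT 0 arrives: push (MAIN, PC=3), enter IRQ0 at PC=0 (depth now 1)
Event 5 (EXEC): [IRQ0] PC=0: DEC 1 -> ACC=3
Event 6 (INT 0): INT 0 arrives: push (IRQ0, PC=1), enter IRQ0 at PC=0 (depth now 2)
Event 7 (EXEC): [IRQ0] PC=0: DEC 1 -> ACC=2
Event 8 (EXEC): [IRQ0] PC=1: INC 3 -> ACC=5
Event 9 (EXEC): [IRQ0] PC=2: IRET -> resume IRQ0 at PC=1 (depth now 1)
Event 10 (EXEC): [IRQ0] PC=1: INC 3 -> ACC=8
Event 11 (EXEC): [IRQ0] PC=2: IRET -> resume MAIN at PC=3 (depth now 0)
Event 12 (INT 0): INT 0 arrives: push (MAIN, PC=3), enter IRQ0 at PC=0 (depth now 1)
Event 13 (INT 0): INT 0 arrives: push (IRQ0, PC=0), enter IRQ0 at PC=0 (depth now 2)
Event 14 (EXEC): [IRQ0] PC=0: DEC 1 -> ACC=7
Event 15 (EXEC): [IRQ0] PC=1: INC 3 -> ACC=10
Event 16 (EXEC): [IRQ0] PC=2: IRET -> resume IRQ0 at PC=0 (depth now 1)
Event 17 (INT 0): INT 0 arrives: push (IRQ0, PC=0), enter IRQ0 at PC=0 (depth now 2)
Event 18 (EXEC): [IRQ0] PC=0: DEC 1 -> ACC=9
Event 19 (EXEC): [IRQ0] PC=1: INC 3 -> ACC=12
Event 20 (EXEC): [IRQ0] PC=2: IRET -> resume IRQ0 at PC=0 (depth now 1)
Event 21 (EXEC): [IRQ0] PC=0: DEC 1 -> ACC=11
Event 22 (INT 0): INT 0 arrives: push (IRQ0, PC=1), enter IRQ0 at PC=0 (depth now 2)
Event 23 (EXEC): [IRQ0] PC=0: DEC 1 -> ACC=10
Event 24 (EXEC): [IRQ0] PC=1: INC 3 -> ACC=13
Event 25 (EXEC): [IRQ0] PC=2: IRET -> resume IRQ0 at PC=1 (depth now 1)
Event 26 (EXEC): [IRQ0] PC=1: INC 3 -> ACC=16
Event 27 (EXEC): [IRQ0] PC=2: IRET -> resume MAIN at PC=3 (depth now 0)
Event 28 (EXEC): [MAIN] PC=3: INC 4 -> ACC=20
Event 29 (EXEC): [MAIN] PC=4: INC 1 -> ACC=21
Event 30 (EXEC): [MAIN] PC=5: HALT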